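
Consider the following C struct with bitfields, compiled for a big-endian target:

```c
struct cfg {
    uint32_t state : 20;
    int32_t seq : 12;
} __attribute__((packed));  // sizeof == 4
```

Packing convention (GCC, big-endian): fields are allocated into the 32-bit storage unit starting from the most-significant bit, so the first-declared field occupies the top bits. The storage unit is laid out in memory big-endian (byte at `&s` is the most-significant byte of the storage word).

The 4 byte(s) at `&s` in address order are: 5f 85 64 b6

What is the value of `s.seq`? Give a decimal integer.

[0]=0x5f [1]=0x85 [2]=0x64 [3]=0xb6 (big-endian) → word 0x5f8564b6
state:20 @ bit 12 → (0x5f8564b6>>12)&0xfffff = 0x5f856
seq:12 @ bit 0 → (0x5f8564b6>>0)&0xfff = 0x4b6  ←
seq signed 12b, MSB=0: value = 1206

1206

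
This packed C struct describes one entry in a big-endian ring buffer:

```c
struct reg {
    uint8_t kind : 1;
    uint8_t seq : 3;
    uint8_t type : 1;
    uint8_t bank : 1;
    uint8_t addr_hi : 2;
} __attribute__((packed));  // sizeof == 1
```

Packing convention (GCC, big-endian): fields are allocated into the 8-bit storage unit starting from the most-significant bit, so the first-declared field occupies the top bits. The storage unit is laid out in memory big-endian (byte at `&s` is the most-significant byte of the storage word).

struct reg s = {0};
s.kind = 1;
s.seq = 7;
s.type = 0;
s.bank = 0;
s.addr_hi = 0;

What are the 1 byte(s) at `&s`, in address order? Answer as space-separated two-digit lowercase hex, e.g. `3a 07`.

f0

[7+:1] kind=1 & 0x1 = 0x1; word=0x80
[4+:3] seq=7 & 0x7 = 0x7; word=0xf0
[3+:1] type=0 & 0x1 = 0x0; word=0xf0
[2+:1] bank=0 & 0x1 = 0x0; word=0xf0
[0+:2] addr_hi=0 & 0x3 = 0x0; word=0xf0
word = 0xf0 → big-endian bytes:
  [0]=0xf0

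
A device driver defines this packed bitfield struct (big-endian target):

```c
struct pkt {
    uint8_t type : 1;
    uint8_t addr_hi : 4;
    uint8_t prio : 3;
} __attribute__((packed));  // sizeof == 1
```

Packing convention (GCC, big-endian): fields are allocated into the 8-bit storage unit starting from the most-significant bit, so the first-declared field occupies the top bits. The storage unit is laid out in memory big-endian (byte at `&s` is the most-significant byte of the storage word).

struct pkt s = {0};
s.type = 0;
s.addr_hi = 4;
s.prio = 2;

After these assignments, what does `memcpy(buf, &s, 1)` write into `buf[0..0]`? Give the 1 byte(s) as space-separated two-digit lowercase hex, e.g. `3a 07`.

22

type:1 = 0 → 0x0 << 7 → word 0x00
addr_hi:4 = 4 → 0x4 << 3 → word 0x20
prio:3 = 2 → 0x2 << 0 → word 0x22
word = 0x22 → big-endian bytes:
  [0]=0x22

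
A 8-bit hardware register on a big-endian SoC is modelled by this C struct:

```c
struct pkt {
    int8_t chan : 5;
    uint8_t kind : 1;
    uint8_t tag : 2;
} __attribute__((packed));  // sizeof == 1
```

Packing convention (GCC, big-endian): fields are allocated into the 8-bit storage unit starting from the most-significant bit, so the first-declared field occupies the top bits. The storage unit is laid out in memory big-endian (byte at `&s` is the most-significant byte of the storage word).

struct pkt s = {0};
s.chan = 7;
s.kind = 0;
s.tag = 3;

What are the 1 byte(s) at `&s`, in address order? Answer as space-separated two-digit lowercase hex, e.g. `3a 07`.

chan (5b) val=7 bits=0x7 at bit 3: 0x38
kind (1b) val=0 bits=0x0 at bit 2: 0x38
tag (2b) val=3 bits=0x3 at bit 0: 0x3b
word = 0x3b → big-endian bytes:
  [0]=0x3b

3b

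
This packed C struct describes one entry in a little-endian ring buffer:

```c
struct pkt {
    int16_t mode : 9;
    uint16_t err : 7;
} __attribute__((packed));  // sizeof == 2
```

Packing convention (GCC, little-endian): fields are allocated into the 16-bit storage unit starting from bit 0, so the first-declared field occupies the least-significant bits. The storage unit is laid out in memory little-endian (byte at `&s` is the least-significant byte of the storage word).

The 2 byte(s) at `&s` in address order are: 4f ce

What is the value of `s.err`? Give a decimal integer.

[0]=0x4f [1]=0xce (little-endian) → word 0xce4f
mode:9 @ bit 0 → (0xce4f>>0)&0x1ff = 0x4f
err:7 @ bit 9 → (0xce4f>>9)&0x7f = 0x67  ←

103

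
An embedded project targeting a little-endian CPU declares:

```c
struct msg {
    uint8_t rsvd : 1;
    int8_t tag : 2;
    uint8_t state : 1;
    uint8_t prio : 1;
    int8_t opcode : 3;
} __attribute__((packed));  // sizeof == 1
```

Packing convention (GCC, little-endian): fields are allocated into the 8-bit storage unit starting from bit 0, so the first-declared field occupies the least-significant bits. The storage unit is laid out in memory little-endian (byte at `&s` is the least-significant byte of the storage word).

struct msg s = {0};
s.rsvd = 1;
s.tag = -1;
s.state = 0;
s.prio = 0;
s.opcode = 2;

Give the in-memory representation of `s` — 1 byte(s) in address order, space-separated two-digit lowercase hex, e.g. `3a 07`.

rsvd (1b) val=1 bits=0x1 at bit 0: 0x01
tag (2b) val=-1 bits=0x3 at bit 1: 0x07
state (1b) val=0 bits=0x0 at bit 3: 0x07
prio (1b) val=0 bits=0x0 at bit 4: 0x07
opcode (3b) val=2 bits=0x2 at bit 5: 0x47
word = 0x47 → little-endian bytes:
  [0]=0x47

47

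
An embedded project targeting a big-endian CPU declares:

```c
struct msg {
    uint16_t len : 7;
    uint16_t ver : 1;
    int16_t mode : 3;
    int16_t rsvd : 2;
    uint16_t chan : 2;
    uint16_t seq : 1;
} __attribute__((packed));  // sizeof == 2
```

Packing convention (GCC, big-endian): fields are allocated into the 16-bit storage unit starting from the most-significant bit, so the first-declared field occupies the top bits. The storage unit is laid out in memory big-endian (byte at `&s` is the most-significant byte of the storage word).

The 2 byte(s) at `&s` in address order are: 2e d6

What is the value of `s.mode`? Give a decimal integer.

-2

[0]=0x2e [1]=0xd6 (big-endian) → word 0x2ed6
len [9+:7] = (word>>9) & 0x7f = 23
ver [8+:1] = (word>>8) & 0x1 = 0
mode [5+:3] = (word>>5) & 0x7 = 6  ←
rsvd [3+:2] = (word>>3) & 0x3 = 2
chan [1+:2] = (word>>1) & 0x3 = 3
seq [0+:1] = (word>>0) & 0x1 = 0
mode signed 3b, MSB=1: 6 - 8 = -2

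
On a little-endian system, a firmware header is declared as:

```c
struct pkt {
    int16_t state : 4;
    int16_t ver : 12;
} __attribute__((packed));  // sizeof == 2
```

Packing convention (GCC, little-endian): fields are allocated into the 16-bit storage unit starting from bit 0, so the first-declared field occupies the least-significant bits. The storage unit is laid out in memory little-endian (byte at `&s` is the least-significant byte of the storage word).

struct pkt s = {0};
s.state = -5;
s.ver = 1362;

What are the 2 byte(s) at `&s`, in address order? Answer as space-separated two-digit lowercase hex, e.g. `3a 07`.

state (4b) val=-5 bits=0xb at bit 0: 0x000b
ver (12b) val=1362 bits=0x552 at bit 4: 0x552b
word = 0x552b → little-endian bytes:
  [0]=0x2b  [1]=0x55

2b 55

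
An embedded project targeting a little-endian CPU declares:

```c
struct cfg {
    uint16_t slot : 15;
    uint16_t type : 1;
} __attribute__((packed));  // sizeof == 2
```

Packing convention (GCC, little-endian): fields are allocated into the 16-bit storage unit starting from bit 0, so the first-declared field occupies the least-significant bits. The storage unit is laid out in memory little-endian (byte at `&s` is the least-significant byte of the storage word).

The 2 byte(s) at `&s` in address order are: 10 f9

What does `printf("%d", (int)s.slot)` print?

30992

[0]=0x10 [1]=0xf9 (little-endian) → word 0xf910
slot [0+:15] = (word>>0) & 0x7fff = 30992  ←
type [15+:1] = (word>>15) & 0x1 = 1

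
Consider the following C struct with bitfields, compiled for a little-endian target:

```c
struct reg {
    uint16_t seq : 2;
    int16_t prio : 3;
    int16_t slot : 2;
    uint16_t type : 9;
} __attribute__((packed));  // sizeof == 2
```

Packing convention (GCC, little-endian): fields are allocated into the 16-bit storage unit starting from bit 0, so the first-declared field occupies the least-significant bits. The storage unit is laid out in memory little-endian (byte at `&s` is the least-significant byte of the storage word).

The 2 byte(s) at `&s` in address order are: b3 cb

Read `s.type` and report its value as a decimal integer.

[0]=0xb3 [1]=0xcb (little-endian) → word 0xcbb3
seq:2 @ bit 0 → (0xcbb3>>0)&0x3 = 0x3
prio:3 @ bit 2 → (0xcbb3>>2)&0x7 = 0x4
slot:2 @ bit 5 → (0xcbb3>>5)&0x3 = 0x1
type:9 @ bit 7 → (0xcbb3>>7)&0x1ff = 0x197  ←

407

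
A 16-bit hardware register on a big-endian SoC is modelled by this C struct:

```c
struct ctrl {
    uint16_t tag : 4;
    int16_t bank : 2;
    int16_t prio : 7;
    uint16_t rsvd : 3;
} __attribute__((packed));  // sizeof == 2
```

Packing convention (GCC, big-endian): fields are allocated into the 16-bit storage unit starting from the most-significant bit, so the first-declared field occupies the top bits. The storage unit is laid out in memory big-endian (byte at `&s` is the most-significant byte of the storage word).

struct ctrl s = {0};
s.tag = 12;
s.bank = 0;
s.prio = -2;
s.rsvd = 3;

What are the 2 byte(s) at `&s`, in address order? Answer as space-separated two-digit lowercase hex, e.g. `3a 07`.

c3 f3

tag:4 = 12 → 0xc << 12 → word 0xc000
bank:2 = 0 → 0x0 << 10 → word 0xc000
prio:7 = -2 → 0x7e << 3 → word 0xc3f0
rsvd:3 = 3 → 0x3 << 0 → word 0xc3f3
word = 0xc3f3 → big-endian bytes:
  [0]=0xc3  [1]=0xf3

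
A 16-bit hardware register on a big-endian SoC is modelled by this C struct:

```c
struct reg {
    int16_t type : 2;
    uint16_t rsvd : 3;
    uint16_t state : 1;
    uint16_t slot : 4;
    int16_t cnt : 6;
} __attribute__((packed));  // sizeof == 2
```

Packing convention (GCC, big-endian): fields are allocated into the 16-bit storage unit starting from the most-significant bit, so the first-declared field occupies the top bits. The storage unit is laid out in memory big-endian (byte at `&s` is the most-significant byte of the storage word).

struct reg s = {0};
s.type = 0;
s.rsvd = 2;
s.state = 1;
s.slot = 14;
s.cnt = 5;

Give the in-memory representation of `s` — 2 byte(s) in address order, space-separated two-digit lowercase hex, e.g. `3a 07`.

type (2b) val=0 bits=0x0 at bit 14: 0x0000
rsvd (3b) val=2 bits=0x2 at bit 11: 0x1000
state (1b) val=1 bits=0x1 at bit 10: 0x1400
slot (4b) val=14 bits=0xe at bit 6: 0x1780
cnt (6b) val=5 bits=0x5 at bit 0: 0x1785
word = 0x1785 → big-endian bytes:
  [0]=0x17  [1]=0x85

17 85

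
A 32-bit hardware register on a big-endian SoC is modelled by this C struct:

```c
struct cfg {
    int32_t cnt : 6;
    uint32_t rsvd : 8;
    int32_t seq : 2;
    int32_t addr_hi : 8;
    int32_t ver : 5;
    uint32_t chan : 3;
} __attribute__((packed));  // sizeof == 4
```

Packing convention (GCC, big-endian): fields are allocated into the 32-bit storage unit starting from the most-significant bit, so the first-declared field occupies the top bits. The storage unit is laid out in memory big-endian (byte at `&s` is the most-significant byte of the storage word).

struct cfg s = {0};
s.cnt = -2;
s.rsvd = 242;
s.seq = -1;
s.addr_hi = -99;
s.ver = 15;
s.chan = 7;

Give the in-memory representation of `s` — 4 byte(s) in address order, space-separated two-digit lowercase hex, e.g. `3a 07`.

[26+:6] cnt=-2 & 0x3f = 0x3e; word=0xf8000000
[18+:8] rsvd=242 & 0xff = 0xf2; word=0xfbc80000
[16+:2] seq=-1 & 0x3 = 0x3; word=0xfbcb0000
[8+:8] addr_hi=-99 & 0xff = 0x9d; word=0xfbcb9d00
[3+:5] ver=15 & 0x1f = 0xf; word=0xfbcb9d78
[0+:3] chan=7 & 0x7 = 0x7; word=0xfbcb9d7f
word = 0xfbcb9d7f → big-endian bytes:
  [0]=0xfb  [1]=0xcb  [2]=0x9d  [3]=0x7f

fb cb 9d 7f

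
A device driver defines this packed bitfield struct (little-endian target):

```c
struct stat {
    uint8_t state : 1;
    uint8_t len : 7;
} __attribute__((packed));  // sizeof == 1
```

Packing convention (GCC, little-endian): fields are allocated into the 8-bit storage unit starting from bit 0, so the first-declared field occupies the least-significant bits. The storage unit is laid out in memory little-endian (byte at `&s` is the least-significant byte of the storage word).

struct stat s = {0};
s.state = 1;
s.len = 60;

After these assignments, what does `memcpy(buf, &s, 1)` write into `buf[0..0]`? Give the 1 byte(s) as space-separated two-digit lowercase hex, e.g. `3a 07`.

79

[0+:1] state=1 & 0x1 = 0x1; word=0x01
[1+:7] len=60 & 0x7f = 0x3c; word=0x79
word = 0x79 → little-endian bytes:
  [0]=0x79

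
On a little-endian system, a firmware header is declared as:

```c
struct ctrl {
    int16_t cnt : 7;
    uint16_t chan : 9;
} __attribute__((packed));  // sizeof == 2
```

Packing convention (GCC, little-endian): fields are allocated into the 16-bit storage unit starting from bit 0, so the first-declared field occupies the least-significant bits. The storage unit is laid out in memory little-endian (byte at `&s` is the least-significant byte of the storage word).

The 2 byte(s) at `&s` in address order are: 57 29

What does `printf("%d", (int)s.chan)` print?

[0]=0x57 [1]=0x29 (little-endian) → word 0x2957
cnt [0+:7] = (word>>0) & 0x7f = 87
chan [7+:9] = (word>>7) & 0x1ff = 82  ←

82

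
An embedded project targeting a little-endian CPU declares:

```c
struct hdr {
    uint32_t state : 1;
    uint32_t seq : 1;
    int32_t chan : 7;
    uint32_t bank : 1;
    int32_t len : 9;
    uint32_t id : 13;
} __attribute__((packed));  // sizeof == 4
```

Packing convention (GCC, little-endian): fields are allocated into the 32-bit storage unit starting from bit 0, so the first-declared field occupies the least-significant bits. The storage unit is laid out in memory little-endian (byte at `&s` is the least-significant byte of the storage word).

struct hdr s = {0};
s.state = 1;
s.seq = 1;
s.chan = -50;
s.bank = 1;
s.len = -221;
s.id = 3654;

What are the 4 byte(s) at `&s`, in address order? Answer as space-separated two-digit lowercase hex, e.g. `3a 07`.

3b 8f 34 72

state (1b) val=1 bits=0x1 at bit 0: 0x00000001
seq (1b) val=1 bits=0x1 at bit 1: 0x00000003
chan (7b) val=-50 bits=0x4e at bit 2: 0x0000013b
bank (1b) val=1 bits=0x1 at bit 9: 0x0000033b
len (9b) val=-221 bits=0x123 at bit 10: 0x00048f3b
id (13b) val=3654 bits=0xe46 at bit 19: 0x72348f3b
word = 0x72348f3b → little-endian bytes:
  [0]=0x3b  [1]=0x8f  [2]=0x34  [3]=0x72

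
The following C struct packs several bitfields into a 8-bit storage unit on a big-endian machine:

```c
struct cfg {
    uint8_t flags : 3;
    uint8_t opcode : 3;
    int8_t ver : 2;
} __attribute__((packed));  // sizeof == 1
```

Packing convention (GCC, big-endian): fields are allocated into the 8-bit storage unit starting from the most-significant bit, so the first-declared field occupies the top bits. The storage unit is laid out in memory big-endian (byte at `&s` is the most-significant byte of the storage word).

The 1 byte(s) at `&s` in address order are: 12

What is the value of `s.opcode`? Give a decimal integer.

[0]=0x12 (big-endian) → word 0x12
flags [5+:3] = (word>>5) & 0x7 = 0
opcode [2+:3] = (word>>2) & 0x7 = 4  ←
ver [0+:2] = (word>>0) & 0x3 = 2

4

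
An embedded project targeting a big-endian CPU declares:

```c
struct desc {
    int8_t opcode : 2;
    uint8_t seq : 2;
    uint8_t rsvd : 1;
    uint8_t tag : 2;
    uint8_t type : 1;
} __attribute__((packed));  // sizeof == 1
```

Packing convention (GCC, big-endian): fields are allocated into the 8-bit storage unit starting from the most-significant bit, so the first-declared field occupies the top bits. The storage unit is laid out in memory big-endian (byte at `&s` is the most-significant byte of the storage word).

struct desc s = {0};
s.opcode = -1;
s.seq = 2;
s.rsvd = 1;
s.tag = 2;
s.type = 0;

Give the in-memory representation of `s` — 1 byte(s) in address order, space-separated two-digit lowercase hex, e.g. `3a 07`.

opcode:2 = -1 → 0x3 << 6 → word 0xc0
seq:2 = 2 → 0x2 << 4 → word 0xe0
rsvd:1 = 1 → 0x1 << 3 → word 0xe8
tag:2 = 2 → 0x2 << 1 → word 0xec
type:1 = 0 → 0x0 << 0 → word 0xec
word = 0xec → big-endian bytes:
  [0]=0xec

ec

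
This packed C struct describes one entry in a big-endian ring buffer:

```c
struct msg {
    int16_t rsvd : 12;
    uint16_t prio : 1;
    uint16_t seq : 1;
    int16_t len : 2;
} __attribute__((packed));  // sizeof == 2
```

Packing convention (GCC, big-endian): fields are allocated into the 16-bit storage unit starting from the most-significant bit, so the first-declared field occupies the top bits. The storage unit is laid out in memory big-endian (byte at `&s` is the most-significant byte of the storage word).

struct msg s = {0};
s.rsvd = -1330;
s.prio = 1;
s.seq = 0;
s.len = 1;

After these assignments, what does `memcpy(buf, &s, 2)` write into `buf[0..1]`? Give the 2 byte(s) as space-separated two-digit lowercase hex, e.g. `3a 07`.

[4+:12] rsvd=-1330 & 0xfff = 0xace; word=0xace0
[3+:1] prio=1 & 0x1 = 0x1; word=0xace8
[2+:1] seq=0 & 0x1 = 0x0; word=0xace8
[0+:2] len=1 & 0x3 = 0x1; word=0xace9
word = 0xace9 → big-endian bytes:
  [0]=0xac  [1]=0xe9

ac e9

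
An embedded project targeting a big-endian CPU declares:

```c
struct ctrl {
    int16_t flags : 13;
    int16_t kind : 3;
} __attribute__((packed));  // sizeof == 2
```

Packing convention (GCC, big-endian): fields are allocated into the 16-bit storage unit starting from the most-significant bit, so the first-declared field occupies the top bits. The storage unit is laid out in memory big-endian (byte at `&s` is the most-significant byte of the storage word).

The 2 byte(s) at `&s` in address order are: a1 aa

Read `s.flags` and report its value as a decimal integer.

-3019

[0]=0xa1 [1]=0xaa (big-endian) → word 0xa1aa
flags [3+:13] = (word>>3) & 0x1fff = 5173  ←
kind [0+:3] = (word>>0) & 0x7 = 2
flags signed 13b, MSB=1: 5173 - 8192 = -3019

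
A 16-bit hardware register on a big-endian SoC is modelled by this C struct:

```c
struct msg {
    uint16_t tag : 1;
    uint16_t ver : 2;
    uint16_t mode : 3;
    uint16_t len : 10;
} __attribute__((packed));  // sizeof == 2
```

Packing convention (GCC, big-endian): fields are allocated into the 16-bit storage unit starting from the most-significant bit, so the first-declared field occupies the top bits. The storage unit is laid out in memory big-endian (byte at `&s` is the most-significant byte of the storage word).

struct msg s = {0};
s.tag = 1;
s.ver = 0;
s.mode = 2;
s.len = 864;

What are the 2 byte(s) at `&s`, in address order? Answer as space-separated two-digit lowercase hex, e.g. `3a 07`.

tag (1b) val=1 bits=0x1 at bit 15: 0x8000
ver (2b) val=0 bits=0x0 at bit 13: 0x8000
mode (3b) val=2 bits=0x2 at bit 10: 0x8800
len (10b) val=864 bits=0x360 at bit 0: 0x8b60
word = 0x8b60 → big-endian bytes:
  [0]=0x8b  [1]=0x60

8b 60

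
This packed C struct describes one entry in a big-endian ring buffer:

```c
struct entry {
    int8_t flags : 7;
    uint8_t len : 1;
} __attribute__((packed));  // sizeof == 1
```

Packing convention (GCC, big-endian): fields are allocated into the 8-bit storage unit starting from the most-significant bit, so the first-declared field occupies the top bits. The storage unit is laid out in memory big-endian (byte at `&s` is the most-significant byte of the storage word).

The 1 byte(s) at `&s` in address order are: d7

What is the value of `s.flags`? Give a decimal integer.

[0]=0xd7 (big-endian) → word 0xd7
flags:7 @ bit 1 → (0xd7>>1)&0x7f = 0x6b  ←
len:1 @ bit 0 → (0xd7>>0)&0x1 = 0x1
flags signed 7b, MSB=1: 107 - 128 = -21

-21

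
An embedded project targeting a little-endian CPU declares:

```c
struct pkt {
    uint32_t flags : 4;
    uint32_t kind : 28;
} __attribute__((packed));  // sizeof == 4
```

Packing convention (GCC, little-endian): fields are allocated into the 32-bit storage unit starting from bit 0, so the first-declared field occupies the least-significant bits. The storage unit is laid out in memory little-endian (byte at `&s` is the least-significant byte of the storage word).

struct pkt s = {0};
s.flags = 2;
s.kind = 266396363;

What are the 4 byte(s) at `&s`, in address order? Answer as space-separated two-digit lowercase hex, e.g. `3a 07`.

[0+:4] flags=2 & 0xf = 0x2; word=0x00000002
[4+:28] kind=266396363 & 0xfffffff = 0xfe0e2cb; word=0xfe0e2cb2
word = 0xfe0e2cb2 → little-endian bytes:
  [0]=0xb2  [1]=0x2c  [2]=0x0e  [3]=0xfe

b2 2c 0e fe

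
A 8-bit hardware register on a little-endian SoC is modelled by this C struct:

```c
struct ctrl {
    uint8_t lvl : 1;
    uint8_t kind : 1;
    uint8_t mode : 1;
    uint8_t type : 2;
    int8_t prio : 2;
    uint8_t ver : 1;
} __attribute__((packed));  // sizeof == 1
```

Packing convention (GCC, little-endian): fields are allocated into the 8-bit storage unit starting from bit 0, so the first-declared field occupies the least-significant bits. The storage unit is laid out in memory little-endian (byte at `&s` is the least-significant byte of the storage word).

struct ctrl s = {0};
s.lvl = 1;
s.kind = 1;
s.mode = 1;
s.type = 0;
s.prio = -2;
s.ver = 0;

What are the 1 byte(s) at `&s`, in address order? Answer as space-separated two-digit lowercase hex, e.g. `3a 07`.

47

lvl:1 = 1 → 0x1 << 0 → word 0x01
kind:1 = 1 → 0x1 << 1 → word 0x03
mode:1 = 1 → 0x1 << 2 → word 0x07
type:2 = 0 → 0x0 << 3 → word 0x07
prio:2 = -2 → 0x2 << 5 → word 0x47
ver:1 = 0 → 0x0 << 7 → word 0x47
word = 0x47 → little-endian bytes:
  [0]=0x47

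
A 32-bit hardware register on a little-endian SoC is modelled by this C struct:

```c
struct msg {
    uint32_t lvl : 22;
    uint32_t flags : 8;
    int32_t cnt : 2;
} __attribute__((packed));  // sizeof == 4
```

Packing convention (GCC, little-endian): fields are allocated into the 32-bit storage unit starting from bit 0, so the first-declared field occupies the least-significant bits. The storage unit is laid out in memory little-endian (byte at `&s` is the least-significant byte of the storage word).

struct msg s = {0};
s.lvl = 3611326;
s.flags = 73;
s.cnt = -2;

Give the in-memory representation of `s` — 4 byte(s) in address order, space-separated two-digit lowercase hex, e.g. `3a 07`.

lvl:22 = 3611326 → 0x371abe << 0 → word 0x00371abe
flags:8 = 73 → 0x49 << 22 → word 0x12771abe
cnt:2 = -2 → 0x2 << 30 → word 0x92771abe
word = 0x92771abe → little-endian bytes:
  [0]=0xbe  [1]=0x1a  [2]=0x77  [3]=0x92

be 1a 77 92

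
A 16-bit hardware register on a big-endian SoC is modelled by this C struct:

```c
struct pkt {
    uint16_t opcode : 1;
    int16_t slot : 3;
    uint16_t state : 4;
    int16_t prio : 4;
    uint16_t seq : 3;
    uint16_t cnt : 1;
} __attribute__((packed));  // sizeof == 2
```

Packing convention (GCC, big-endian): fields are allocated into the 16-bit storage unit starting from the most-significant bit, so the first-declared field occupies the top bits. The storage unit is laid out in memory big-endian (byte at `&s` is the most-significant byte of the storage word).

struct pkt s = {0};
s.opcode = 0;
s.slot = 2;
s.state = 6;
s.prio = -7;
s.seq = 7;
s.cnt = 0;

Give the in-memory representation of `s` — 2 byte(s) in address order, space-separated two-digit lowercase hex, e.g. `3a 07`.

opcode:1 = 0 → 0x0 << 15 → word 0x0000
slot:3 = 2 → 0x2 << 12 → word 0x2000
state:4 = 6 → 0x6 << 8 → word 0x2600
prio:4 = -7 → 0x9 << 4 → word 0x2690
seq:3 = 7 → 0x7 << 1 → word 0x269e
cnt:1 = 0 → 0x0 << 0 → word 0x269e
word = 0x269e → big-endian bytes:
  [0]=0x26  [1]=0x9e

26 9e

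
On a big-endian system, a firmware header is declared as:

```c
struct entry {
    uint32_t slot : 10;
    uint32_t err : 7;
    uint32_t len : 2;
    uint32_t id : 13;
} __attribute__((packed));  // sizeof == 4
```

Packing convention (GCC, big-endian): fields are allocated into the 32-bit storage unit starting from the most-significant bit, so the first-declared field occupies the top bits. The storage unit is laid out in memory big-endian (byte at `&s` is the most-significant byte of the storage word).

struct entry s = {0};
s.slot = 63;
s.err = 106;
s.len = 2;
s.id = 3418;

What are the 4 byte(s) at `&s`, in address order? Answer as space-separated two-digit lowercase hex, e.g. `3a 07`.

0f f5 4d 5a

slot (10b) val=63 bits=0x3f at bit 22: 0x0fc00000
err (7b) val=106 bits=0x6a at bit 15: 0x0ff50000
len (2b) val=2 bits=0x2 at bit 13: 0x0ff54000
id (13b) val=3418 bits=0xd5a at bit 0: 0x0ff54d5a
word = 0x0ff54d5a → big-endian bytes:
  [0]=0x0f  [1]=0xf5  [2]=0x4d  [3]=0x5a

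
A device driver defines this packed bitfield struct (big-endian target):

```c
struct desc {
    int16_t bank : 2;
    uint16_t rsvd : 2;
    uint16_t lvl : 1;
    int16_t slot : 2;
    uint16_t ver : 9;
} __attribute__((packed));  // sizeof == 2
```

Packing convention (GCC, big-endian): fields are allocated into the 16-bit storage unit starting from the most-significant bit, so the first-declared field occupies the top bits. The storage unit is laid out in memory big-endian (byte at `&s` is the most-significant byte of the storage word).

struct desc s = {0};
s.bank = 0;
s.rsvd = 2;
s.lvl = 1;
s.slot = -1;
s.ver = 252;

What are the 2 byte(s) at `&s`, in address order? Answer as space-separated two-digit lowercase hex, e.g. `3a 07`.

2e fc

bank:2 = 0 → 0x0 << 14 → word 0x0000
rsvd:2 = 2 → 0x2 << 12 → word 0x2000
lvl:1 = 1 → 0x1 << 11 → word 0x2800
slot:2 = -1 → 0x3 << 9 → word 0x2e00
ver:9 = 252 → 0xfc << 0 → word 0x2efc
word = 0x2efc → big-endian bytes:
  [0]=0x2e  [1]=0xfc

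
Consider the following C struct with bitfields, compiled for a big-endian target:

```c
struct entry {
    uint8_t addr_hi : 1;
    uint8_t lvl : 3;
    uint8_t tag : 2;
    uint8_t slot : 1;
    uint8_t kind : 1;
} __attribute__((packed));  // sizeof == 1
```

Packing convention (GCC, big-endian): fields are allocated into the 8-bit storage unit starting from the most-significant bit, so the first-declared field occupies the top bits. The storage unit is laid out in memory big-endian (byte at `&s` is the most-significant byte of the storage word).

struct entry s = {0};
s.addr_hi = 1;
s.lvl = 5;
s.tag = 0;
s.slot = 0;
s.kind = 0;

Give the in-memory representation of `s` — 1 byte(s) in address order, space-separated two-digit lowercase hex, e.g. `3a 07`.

[7+:1] addr_hi=1 & 0x1 = 0x1; word=0x80
[4+:3] lvl=5 & 0x7 = 0x5; word=0xd0
[2+:2] tag=0 & 0x3 = 0x0; word=0xd0
[1+:1] slot=0 & 0x1 = 0x0; word=0xd0
[0+:1] kind=0 & 0x1 = 0x0; word=0xd0
word = 0xd0 → big-endian bytes:
  [0]=0xd0

d0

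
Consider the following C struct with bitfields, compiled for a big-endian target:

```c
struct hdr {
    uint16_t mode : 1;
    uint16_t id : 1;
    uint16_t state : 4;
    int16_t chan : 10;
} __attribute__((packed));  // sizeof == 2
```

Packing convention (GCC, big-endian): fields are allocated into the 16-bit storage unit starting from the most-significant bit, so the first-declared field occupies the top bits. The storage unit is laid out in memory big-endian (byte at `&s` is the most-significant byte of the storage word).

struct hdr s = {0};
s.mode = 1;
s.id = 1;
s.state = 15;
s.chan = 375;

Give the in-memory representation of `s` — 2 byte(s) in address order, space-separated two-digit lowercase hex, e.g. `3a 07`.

fd 77

[15+:1] mode=1 & 0x1 = 0x1; word=0x8000
[14+:1] id=1 & 0x1 = 0x1; word=0xc000
[10+:4] state=15 & 0xf = 0xf; word=0xfc00
[0+:10] chan=375 & 0x3ff = 0x177; word=0xfd77
word = 0xfd77 → big-endian bytes:
  [0]=0xfd  [1]=0x77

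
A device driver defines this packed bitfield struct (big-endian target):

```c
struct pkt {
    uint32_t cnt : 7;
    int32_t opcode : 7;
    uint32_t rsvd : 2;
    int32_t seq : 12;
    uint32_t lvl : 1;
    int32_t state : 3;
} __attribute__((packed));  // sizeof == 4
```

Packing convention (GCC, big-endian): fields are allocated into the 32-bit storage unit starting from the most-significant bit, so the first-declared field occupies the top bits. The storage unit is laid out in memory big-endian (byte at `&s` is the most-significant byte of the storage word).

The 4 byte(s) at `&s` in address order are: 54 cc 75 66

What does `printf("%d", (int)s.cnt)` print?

[0]=0x54 [1]=0xcc [2]=0x75 [3]=0x66 (big-endian) → word 0x54cc7566
cnt:7 @ bit 25 → (0x54cc7566>>25)&0x7f = 0x2a  ←
opcode:7 @ bit 18 → (0x54cc7566>>18)&0x7f = 0x33
rsvd:2 @ bit 16 → (0x54cc7566>>16)&0x3 = 0x0
seq:12 @ bit 4 → (0x54cc7566>>4)&0xfff = 0x756
lvl:1 @ bit 3 → (0x54cc7566>>3)&0x1 = 0x0
state:3 @ bit 0 → (0x54cc7566>>0)&0x7 = 0x6

42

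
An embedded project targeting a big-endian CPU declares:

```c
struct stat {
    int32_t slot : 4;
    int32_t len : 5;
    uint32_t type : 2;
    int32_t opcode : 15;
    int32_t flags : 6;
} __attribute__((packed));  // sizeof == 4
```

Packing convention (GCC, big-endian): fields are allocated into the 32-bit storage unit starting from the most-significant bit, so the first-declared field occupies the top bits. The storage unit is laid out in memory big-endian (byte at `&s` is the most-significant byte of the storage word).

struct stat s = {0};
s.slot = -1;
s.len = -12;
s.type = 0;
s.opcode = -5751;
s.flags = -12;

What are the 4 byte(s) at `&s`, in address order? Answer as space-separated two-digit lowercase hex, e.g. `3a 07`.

fa 1a 62 74

slot:4 = -1 → 0xf << 28 → word 0xf0000000
len:5 = -12 → 0x14 << 23 → word 0xfa000000
type:2 = 0 → 0x0 << 21 → word 0xfa000000
opcode:15 = -5751 → 0x6989 << 6 → word 0xfa1a6240
flags:6 = -12 → 0x34 << 0 → word 0xfa1a6274
word = 0xfa1a6274 → big-endian bytes:
  [0]=0xfa  [1]=0x1a  [2]=0x62  [3]=0x74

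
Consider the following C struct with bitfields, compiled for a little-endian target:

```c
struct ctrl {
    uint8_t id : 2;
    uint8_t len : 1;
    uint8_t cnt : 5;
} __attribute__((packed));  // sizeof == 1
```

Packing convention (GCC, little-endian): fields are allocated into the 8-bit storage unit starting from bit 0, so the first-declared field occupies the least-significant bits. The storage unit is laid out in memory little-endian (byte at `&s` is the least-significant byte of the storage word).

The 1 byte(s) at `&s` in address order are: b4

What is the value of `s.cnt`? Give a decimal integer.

[0]=0xb4 (little-endian) → word 0xb4
id:2 @ bit 0 → (0xb4>>0)&0x3 = 0x0
len:1 @ bit 2 → (0xb4>>2)&0x1 = 0x1
cnt:5 @ bit 3 → (0xb4>>3)&0x1f = 0x16  ←

22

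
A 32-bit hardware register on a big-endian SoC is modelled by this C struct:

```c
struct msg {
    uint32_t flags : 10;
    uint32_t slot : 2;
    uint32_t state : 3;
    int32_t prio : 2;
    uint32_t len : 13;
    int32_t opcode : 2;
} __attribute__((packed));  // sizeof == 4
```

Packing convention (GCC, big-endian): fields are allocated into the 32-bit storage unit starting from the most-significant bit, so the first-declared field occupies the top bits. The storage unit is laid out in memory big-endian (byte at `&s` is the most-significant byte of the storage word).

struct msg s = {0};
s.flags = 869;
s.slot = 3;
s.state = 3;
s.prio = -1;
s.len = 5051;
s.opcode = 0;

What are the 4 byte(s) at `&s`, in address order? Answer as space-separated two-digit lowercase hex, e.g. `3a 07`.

[22+:10] flags=869 & 0x3ff = 0x365; word=0xd9400000
[20+:2] slot=3 & 0x3 = 0x3; word=0xd9700000
[17+:3] state=3 & 0x7 = 0x3; word=0xd9760000
[15+:2] prio=-1 & 0x3 = 0x3; word=0xd9778000
[2+:13] len=5051 & 0x1fff = 0x13bb; word=0xd977ceec
[0+:2] opcode=0 & 0x3 = 0x0; word=0xd977ceec
word = 0xd977ceec → big-endian bytes:
  [0]=0xd9  [1]=0x77  [2]=0xce  [3]=0xec

d9 77 ce ec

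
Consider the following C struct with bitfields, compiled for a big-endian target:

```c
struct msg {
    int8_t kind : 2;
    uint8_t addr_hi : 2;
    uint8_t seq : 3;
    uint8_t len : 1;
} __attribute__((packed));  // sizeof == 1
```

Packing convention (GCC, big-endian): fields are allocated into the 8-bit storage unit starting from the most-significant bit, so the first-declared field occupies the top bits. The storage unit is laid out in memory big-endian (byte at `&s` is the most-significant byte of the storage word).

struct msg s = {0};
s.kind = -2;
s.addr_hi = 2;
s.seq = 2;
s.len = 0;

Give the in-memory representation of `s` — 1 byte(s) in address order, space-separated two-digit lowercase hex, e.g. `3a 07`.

[6+:2] kind=-2 & 0x3 = 0x2; word=0x80
[4+:2] addr_hi=2 & 0x3 = 0x2; word=0xa0
[1+:3] seq=2 & 0x7 = 0x2; word=0xa4
[0+:1] len=0 & 0x1 = 0x0; word=0xa4
word = 0xa4 → big-endian bytes:
  [0]=0xa4

a4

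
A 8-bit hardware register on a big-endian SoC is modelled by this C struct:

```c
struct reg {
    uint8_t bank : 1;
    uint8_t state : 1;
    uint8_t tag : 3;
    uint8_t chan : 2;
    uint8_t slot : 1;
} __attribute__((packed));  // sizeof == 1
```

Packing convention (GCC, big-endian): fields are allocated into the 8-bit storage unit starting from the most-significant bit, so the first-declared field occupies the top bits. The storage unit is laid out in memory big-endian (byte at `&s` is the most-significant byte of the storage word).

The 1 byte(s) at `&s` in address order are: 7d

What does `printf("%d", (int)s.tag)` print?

[0]=0x7d (big-endian) → word 0x7d
bank:1 @ bit 7 → (0x7d>>7)&0x1 = 0x0
state:1 @ bit 6 → (0x7d>>6)&0x1 = 0x1
tag:3 @ bit 3 → (0x7d>>3)&0x7 = 0x7  ←
chan:2 @ bit 1 → (0x7d>>1)&0x3 = 0x2
slot:1 @ bit 0 → (0x7d>>0)&0x1 = 0x1

7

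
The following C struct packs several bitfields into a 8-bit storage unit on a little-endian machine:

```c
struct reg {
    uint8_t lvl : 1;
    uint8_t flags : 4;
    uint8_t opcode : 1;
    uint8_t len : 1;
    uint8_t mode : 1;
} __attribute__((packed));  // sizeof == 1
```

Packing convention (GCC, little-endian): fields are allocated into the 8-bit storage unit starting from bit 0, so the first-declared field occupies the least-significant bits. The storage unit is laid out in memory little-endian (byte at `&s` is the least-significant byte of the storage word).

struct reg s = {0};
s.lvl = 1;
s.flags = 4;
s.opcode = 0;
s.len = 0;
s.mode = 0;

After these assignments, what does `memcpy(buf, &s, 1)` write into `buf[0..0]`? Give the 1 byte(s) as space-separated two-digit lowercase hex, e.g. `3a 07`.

09

lvl (1b) val=1 bits=0x1 at bit 0: 0x01
flags (4b) val=4 bits=0x4 at bit 1: 0x09
opcode (1b) val=0 bits=0x0 at bit 5: 0x09
len (1b) val=0 bits=0x0 at bit 6: 0x09
mode (1b) val=0 bits=0x0 at bit 7: 0x09
word = 0x09 → little-endian bytes:
  [0]=0x09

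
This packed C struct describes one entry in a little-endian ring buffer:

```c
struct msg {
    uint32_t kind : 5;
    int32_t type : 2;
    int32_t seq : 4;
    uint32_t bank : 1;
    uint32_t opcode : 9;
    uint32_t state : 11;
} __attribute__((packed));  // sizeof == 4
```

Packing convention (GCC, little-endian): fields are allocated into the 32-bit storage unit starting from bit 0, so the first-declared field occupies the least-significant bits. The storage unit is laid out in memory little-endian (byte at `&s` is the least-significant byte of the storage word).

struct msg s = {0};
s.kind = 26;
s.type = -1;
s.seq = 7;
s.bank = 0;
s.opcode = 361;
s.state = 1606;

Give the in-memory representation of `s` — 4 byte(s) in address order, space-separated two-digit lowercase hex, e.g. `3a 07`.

kind (5b) val=26 bits=0x1a at bit 0: 0x0000001a
type (2b) val=-1 bits=0x3 at bit 5: 0x0000007a
seq (4b) val=7 bits=0x7 at bit 7: 0x000003fa
bank (1b) val=0 bits=0x0 at bit 11: 0x000003fa
opcode (9b) val=361 bits=0x169 at bit 12: 0x001693fa
state (11b) val=1606 bits=0x646 at bit 21: 0xc8d693fa
word = 0xc8d693fa → little-endian bytes:
  [0]=0xfa  [1]=0x93  [2]=0xd6  [3]=0xc8

fa 93 d6 c8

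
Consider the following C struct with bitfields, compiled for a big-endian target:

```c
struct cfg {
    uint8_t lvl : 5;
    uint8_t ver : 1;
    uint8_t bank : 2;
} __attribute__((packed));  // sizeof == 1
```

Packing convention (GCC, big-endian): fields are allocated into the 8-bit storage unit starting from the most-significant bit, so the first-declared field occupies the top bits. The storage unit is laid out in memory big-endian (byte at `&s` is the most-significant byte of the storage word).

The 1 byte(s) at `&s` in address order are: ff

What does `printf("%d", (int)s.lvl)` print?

[0]=0xff (big-endian) → word 0xff
lvl [3+:5] = (word>>3) & 0x1f = 31  ←
ver [2+:1] = (word>>2) & 0x1 = 1
bank [0+:2] = (word>>0) & 0x3 = 3

31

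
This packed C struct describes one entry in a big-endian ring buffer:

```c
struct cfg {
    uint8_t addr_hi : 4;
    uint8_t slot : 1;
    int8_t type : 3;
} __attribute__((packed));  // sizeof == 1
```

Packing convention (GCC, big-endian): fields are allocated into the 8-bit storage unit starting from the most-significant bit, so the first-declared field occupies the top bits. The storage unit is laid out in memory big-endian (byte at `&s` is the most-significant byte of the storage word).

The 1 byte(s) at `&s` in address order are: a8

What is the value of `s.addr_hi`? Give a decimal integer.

10

[0]=0xa8 (big-endian) → word 0xa8
addr_hi [4+:4] = (word>>4) & 0xf = 10  ←
slot [3+:1] = (word>>3) & 0x1 = 1
type [0+:3] = (word>>0) & 0x7 = 0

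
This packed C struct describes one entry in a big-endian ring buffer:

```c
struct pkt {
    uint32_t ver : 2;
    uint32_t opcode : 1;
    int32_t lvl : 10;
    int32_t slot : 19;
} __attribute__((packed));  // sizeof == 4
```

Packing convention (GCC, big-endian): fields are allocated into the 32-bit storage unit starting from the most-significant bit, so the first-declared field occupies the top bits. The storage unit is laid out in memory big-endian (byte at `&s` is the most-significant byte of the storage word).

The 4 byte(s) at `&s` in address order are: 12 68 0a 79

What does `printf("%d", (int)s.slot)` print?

2681

[0]=0x12 [1]=0x68 [2]=0x0a [3]=0x79 (big-endian) → word 0x12680a79
ver:2 @ bit 30 → (0x12680a79>>30)&0x3 = 0x0
opcode:1 @ bit 29 → (0x12680a79>>29)&0x1 = 0x0
lvl:10 @ bit 19 → (0x12680a79>>19)&0x3ff = 0x24d
slot:19 @ bit 0 → (0x12680a79>>0)&0x7ffff = 0xa79  ←
slot signed 19b, MSB=0: value = 2681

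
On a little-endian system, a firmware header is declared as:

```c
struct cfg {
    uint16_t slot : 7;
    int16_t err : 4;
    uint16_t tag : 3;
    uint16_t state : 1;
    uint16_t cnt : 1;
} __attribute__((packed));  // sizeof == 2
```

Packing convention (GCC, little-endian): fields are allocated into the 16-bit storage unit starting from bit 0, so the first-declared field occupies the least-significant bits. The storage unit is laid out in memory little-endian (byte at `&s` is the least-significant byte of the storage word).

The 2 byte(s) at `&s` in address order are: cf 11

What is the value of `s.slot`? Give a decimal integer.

79

[0]=0xcf [1]=0x11 (little-endian) → word 0x11cf
slot [0+:7] = (word>>0) & 0x7f = 79  ←
err [7+:4] = (word>>7) & 0xf = 3
tag [11+:3] = (word>>11) & 0x7 = 2
state [14+:1] = (word>>14) & 0x1 = 0
cnt [15+:1] = (word>>15) & 0x1 = 0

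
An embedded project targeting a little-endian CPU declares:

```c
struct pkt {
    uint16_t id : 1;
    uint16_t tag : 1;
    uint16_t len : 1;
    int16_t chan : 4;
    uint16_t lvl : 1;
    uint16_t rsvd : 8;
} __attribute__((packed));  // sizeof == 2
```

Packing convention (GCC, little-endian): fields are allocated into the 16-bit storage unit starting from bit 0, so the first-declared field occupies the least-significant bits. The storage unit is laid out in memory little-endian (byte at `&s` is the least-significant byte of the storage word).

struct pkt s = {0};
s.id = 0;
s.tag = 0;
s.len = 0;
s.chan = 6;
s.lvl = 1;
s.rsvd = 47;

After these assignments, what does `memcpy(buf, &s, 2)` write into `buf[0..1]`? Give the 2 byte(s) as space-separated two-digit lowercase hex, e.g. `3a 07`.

b0 2f

[0+:1] id=0 & 0x1 = 0x0; word=0x0000
[1+:1] tag=0 & 0x1 = 0x0; word=0x0000
[2+:1] len=0 & 0x1 = 0x0; word=0x0000
[3+:4] chan=6 & 0xf = 0x6; word=0x0030
[7+:1] lvl=1 & 0x1 = 0x1; word=0x00b0
[8+:8] rsvd=47 & 0xff = 0x2f; word=0x2fb0
word = 0x2fb0 → little-endian bytes:
  [0]=0xb0  [1]=0x2f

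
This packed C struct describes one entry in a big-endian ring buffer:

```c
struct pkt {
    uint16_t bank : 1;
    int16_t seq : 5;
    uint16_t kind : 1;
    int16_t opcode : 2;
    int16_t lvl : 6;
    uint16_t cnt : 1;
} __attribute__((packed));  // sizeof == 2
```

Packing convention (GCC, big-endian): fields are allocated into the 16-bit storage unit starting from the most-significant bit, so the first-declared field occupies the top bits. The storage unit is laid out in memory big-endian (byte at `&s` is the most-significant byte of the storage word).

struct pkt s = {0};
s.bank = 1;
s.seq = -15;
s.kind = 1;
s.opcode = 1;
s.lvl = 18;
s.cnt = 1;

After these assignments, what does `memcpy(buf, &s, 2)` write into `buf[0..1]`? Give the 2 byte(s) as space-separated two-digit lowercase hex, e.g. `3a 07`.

c6 a5

bank:1 = 1 → 0x1 << 15 → word 0x8000
seq:5 = -15 → 0x11 << 10 → word 0xc400
kind:1 = 1 → 0x1 << 9 → word 0xc600
opcode:2 = 1 → 0x1 << 7 → word 0xc680
lvl:6 = 18 → 0x12 << 1 → word 0xc6a4
cnt:1 = 1 → 0x1 << 0 → word 0xc6a5
word = 0xc6a5 → big-endian bytes:
  [0]=0xc6  [1]=0xa5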